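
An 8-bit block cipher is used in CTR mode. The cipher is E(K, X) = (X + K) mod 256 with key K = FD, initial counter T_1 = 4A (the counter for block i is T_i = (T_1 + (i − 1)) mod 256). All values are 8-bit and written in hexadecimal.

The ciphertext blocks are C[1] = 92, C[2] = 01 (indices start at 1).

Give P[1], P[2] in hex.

P[1] = D5, P[2] = 49

CTR decryption: S_i = E(K, T_i) where T_i is the counter for block i; P_i = C_i ⊕ S_i.
P[1]: T = 4A, S = E(K, T) = 47; 92 ⊕ 47 = D5.
P[2]: T = 4B, S = E(K, T) = 48; 01 ⊕ 48 = 49.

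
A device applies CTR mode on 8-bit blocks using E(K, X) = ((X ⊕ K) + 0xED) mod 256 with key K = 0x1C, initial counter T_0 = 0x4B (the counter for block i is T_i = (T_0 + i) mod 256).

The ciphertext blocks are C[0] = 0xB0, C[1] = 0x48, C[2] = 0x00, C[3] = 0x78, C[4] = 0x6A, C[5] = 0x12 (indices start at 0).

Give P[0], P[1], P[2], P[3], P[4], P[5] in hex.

P[0] = 0xF4, P[1] = 0x75, P[2] = 0x3E, P[3] = 0x47, P[4] = 0x2A, P[5] = 0x2B

CTR decryption: S_i = E(K, T_i) where T_i is the counter for block i; P_i = C_i ⊕ S_i.
P[0]: T = 0x4B, S = E(K, T) = 0x44; 0xB0 ⊕ 0x44 = 0xF4.
P[1]: T = 0x4C, S = E(K, T) = 0x3D; 0x48 ⊕ 0x3D = 0x75.
P[2]: T = 0x4D, S = E(K, T) = 0x3E; 0x00 ⊕ 0x3E = 0x3E.
P[3]: T = 0x4E, S = E(K, T) = 0x3F; 0x78 ⊕ 0x3F = 0x47.
P[4]: T = 0x4F, S = E(K, T) = 0x40; 0x6A ⊕ 0x40 = 0x2A.
P[5]: T = 0x50, S = E(K, T) = 0x39; 0x12 ⊕ 0x39 = 0x2B.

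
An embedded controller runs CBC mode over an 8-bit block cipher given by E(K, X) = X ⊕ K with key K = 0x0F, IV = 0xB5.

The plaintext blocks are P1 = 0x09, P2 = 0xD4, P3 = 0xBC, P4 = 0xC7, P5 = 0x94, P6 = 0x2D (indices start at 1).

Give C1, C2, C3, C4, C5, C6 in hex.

CBC encryption: C_i = E(K, P_i ⊕ C_{i−1}), with C_{0} = IV.
C1: P1 ⊕ 0xB5 = 0xBC; E(K, 0xBC) = 0xB3.
C2: P2 ⊕ 0xB3 = 0x67; E(K, 0x67) = 0x68.
C3: P3 ⊕ 0x68 = 0xD4; E(K, 0xD4) = 0xDB.
C4: P4 ⊕ 0xDB = 0x1C; E(K, 0x1C) = 0x13.
C5: P5 ⊕ 0x13 = 0x87; E(K, 0x87) = 0x88.
C6: P6 ⊕ 0x88 = 0xA5; E(K, 0xA5) = 0xAA.

C1 = 0xB3, C2 = 0x68, C3 = 0xDB, C4 = 0x13, C5 = 0x88, C6 = 0xAA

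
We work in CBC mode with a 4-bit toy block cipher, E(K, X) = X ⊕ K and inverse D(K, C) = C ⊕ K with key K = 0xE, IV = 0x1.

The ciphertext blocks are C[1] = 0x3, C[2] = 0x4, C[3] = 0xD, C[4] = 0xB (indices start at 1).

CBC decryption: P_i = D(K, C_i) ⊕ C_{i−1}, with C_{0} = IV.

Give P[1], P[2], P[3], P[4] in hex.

P[1] = 0xC, P[2] = 0x9, P[3] = 0x7, P[4] = 0x8

P[1]: D(K, 0x3) = 0xD; 0xD ⊕ 0x1 = 0xC.
P[2]: D(K, 0x4) = 0xA; 0xA ⊕ 0x3 = 0x9.
P[3]: D(K, 0xD) = 0x3; 0x3 ⊕ 0x4 = 0x7.
P[4]: D(K, 0xB) = 0x5; 0x5 ⊕ 0xD = 0x8.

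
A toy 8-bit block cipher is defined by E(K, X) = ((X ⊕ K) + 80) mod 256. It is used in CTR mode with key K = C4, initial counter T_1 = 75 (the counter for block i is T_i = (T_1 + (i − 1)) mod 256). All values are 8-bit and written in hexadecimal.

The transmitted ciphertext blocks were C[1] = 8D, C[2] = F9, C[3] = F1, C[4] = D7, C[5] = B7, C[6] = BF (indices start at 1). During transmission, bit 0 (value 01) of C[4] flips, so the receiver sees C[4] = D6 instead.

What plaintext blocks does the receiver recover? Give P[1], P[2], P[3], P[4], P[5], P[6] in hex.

P[1] = BC, P[2] = CB, P[3] = C2, P[4] = EA, P[5] = 8A, P[6] = 81

CTR decryption: S_i = E(K, T_i) where T_i is the counter for block i; P_i = C_i ⊕ S_i.
Only C[4] changed, to D6. In CTR, a change in C_i flips the same bit in P_i only; the keystream is unaffected. Decrypting the received ciphertext:
P[1]: T = 75, S = E(K, T) = 31; 8D ⊕ 31 = BC.
P[2]: T = 76, S = E(K, T) = 32; F9 ⊕ 32 = CB.
P[3]: T = 77, S = E(K, T) = 33; F1 ⊕ 33 = C2.
P[4]: T = 78, S = E(K, T) = 3C; D6 ⊕ 3C = EA.
P[5]: T = 79, S = E(K, T) = 3D; B7 ⊕ 3D = 8A.
P[6]: T = 7A, S = E(K, T) = 3E; BF ⊕ 3E = 81.
Blocks that differ from the original plaintext: P[4].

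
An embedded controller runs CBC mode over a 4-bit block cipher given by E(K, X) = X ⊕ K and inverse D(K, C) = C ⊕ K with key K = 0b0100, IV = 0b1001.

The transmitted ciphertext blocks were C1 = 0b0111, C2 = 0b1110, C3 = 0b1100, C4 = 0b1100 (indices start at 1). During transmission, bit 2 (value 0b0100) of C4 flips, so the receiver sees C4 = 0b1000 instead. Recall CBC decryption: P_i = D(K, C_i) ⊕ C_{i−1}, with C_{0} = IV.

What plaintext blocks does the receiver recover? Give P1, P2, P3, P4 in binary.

Only C4 changed, to 0b1000. In CBC, a change in C_i garbles P_i and flips the same bit in P_{i+1}. Decrypting the received ciphertext:
P1: D(K, 0b0111) = 0b0011; 0b0011 ⊕ 0b1001 = 0b1010.
P2: D(K, 0b1110) = 0b1010; 0b1010 ⊕ 0b0111 = 0b1101.
P3: D(K, 0b1100) = 0b1000; 0b1000 ⊕ 0b1110 = 0b0110.
P4: D(K, 0b1000) = 0b1100; 0b1100 ⊕ 0b1100 = 0b0000.
Blocks that differ from the original plaintext: P4.

P1 = 0b1010, P2 = 0b1101, P3 = 0b0110, P4 = 0b0000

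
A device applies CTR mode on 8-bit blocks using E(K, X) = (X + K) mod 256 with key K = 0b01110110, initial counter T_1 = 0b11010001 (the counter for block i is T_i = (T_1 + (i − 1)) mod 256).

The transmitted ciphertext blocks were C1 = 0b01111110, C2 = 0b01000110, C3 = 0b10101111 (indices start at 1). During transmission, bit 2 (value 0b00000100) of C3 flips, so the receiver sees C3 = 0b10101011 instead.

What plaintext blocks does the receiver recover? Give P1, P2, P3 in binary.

CTR decryption: S_i = E(K, T_i) where T_i is the counter for block i; P_i = C_i ⊕ S_i.
Only C3 changed, to 0b10101011. In CTR, a change in C_i flips the same bit in P_i only; the keystream is unaffected. Decrypting the received ciphertext:
P1: T = 0b11010001, S = E(K, T) = 0b01000111; 0b01111110 ⊕ 0b01000111 = 0b00111001.
P2: T = 0b11010010, S = E(K, T) = 0b01001000; 0b01000110 ⊕ 0b01001000 = 0b00001110.
P3: T = 0b11010011, S = E(K, T) = 0b01001001; 0b10101011 ⊕ 0b01001001 = 0b11100010.
Blocks that differ from the original plaintext: P3.

P1 = 0b00111001, P2 = 0b00001110, P3 = 0b11100010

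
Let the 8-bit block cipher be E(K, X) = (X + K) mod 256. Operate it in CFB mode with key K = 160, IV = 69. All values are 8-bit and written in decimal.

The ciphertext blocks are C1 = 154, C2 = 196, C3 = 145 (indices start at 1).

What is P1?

CFB decryption: P_i = C_i ⊕ E(K, C_{i−1}), with C_{0} = IV.
P1: E(K, 69) = 229; 154 ⊕ 229 = 127.

P1 = 127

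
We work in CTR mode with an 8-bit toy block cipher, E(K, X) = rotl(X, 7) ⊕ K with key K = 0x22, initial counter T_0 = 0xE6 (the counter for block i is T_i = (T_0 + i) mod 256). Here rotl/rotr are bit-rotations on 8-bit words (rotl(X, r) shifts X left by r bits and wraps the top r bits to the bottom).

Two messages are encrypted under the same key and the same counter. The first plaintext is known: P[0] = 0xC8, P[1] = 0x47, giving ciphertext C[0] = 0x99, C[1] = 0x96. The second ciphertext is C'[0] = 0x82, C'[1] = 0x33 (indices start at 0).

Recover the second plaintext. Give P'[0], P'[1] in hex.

P'[0] = 0xD3, P'[1] = 0xE2

In CTR with a reused counter, both messages share the same keystream S_i, so C_i ⊕ C'_i = P_i ⊕ P'_i and thus P'_i = P_i ⊕ C_i ⊕ C'_i.
P'[0]: 0xC8 ⊕ 0x99 ⊕ 0x82 = 0xD3.
P'[1]: 0x47 ⊕ 0x96 ⊕ 0x33 = 0xE2.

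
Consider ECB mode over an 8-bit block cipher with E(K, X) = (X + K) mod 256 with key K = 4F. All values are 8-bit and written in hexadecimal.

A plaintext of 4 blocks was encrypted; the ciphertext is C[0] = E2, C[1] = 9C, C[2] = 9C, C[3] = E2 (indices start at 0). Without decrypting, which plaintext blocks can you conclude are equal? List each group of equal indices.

ECB encrypts each block independently with the same key, so equal ciphertext blocks imply equal plaintext blocks.
C[0] = C[3] = E2, so P[0] = P[3].
C[1] = C[2] = 9C, so P[1] = P[2].

P[0] = P[3]; P[1] = P[2]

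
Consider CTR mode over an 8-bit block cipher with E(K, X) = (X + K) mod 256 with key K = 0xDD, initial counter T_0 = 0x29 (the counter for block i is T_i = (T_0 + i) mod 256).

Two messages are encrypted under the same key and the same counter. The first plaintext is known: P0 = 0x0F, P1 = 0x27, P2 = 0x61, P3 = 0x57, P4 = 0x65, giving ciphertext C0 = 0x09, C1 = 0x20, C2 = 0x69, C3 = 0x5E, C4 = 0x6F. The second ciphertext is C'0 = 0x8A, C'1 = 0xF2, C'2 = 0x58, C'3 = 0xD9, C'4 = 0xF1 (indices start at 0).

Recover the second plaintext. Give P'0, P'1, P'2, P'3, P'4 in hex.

P'0 = 0x8C, P'1 = 0xF5, P'2 = 0x50, P'3 = 0xD0, P'4 = 0xFB

In CTR with a reused counter, both messages share the same keystream S_i, so C_i ⊕ C'_i = P_i ⊕ P'_i and thus P'_i = P_i ⊕ C_i ⊕ C'_i.
P'0: 0x0F ⊕ 0x09 ⊕ 0x8A = 0x8C.
P'1: 0x27 ⊕ 0x20 ⊕ 0xF2 = 0xF5.
P'2: 0x61 ⊕ 0x69 ⊕ 0x58 = 0x50.
P'3: 0x57 ⊕ 0x5E ⊕ 0xD9 = 0xD0.
P'4: 0x65 ⊕ 0x6F ⊕ 0xF1 = 0xFB.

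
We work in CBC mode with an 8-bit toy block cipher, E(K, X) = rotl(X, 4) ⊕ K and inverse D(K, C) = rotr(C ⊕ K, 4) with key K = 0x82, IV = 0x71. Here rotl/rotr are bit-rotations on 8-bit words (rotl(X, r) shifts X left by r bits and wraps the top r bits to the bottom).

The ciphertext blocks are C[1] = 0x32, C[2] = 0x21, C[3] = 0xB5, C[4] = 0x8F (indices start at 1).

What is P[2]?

P[2] = 0x08

CBC decryption: P_i = D(K, C_i) ⊕ C_{i−1}, with C_{0} = IV.
P[2]: D(K, 0x21) = 0x3A; 0x3A ⊕ 0x32 = 0x08.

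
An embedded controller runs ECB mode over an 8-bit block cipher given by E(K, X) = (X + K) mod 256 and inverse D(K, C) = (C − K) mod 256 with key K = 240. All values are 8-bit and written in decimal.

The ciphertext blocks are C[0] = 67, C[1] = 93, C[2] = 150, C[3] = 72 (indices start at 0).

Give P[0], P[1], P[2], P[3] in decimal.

P[0] = 83, P[1] = 109, P[2] = 166, P[3] = 88

ECB decryption: P_i = D(K, C_i).
P[0]: D(K, 67) = 83.
P[1]: D(K, 93) = 109.
P[2]: D(K, 150) = 166.
P[3]: D(K, 72) = 88.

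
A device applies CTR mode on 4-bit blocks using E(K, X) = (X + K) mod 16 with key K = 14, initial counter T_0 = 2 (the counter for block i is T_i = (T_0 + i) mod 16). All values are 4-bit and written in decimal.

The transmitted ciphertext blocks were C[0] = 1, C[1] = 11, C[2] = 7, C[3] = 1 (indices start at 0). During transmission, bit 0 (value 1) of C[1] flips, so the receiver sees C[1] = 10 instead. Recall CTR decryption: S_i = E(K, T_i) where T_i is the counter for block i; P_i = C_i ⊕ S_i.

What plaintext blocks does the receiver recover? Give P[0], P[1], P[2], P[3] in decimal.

P[0] = 1, P[1] = 11, P[2] = 5, P[3] = 2

Only C[1] changed, to 10. In CTR, a change in C_i flips the same bit in P_i only; the keystream is unaffected. Decrypting the received ciphertext:
P[0]: T = 2, S = E(K, T) = 0; 1 ⊕ 0 = 1.
P[1]: T = 3, S = E(K, T) = 1; 10 ⊕ 1 = 11.
P[2]: T = 4, S = E(K, T) = 2; 7 ⊕ 2 = 5.
P[3]: T = 5, S = E(K, T) = 3; 1 ⊕ 3 = 2.
Blocks that differ from the original plaintext: P[1].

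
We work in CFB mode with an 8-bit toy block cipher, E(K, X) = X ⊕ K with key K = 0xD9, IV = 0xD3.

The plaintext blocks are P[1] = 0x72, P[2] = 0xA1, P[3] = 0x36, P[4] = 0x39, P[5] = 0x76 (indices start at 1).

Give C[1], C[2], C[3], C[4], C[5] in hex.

C[1] = 0x78, C[2] = 0x00, C[3] = 0xEF, C[4] = 0x0F, C[5] = 0xA0

CFB encryption: C_i = P_i ⊕ E(K, C_{i−1}), with C_{0} = IV.
C[1]: E(K, 0xD3) = 0x0A; 0x72 ⊕ 0x0A = 0x78.
C[2]: E(K, 0x78) = 0xA1; 0xA1 ⊕ 0xA1 = 0x00.
C[3]: E(K, 0x00) = 0xD9; 0x36 ⊕ 0xD9 = 0xEF.
C[4]: E(K, 0xEF) = 0x36; 0x39 ⊕ 0x36 = 0x0F.
C[5]: E(K, 0x0F) = 0xD6; 0x76 ⊕ 0xD6 = 0xA0.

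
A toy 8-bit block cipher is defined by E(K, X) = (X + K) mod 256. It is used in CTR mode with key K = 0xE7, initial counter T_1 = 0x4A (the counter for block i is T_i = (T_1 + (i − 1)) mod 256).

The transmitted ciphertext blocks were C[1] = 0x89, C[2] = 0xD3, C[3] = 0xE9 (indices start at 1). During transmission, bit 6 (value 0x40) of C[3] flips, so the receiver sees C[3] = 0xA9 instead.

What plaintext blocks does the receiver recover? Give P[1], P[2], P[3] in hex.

P[1] = 0xB8, P[2] = 0xE1, P[3] = 0x9A

CTR decryption: S_i = E(K, T_i) where T_i is the counter for block i; P_i = C_i ⊕ S_i.
Only C[3] changed, to 0xA9. In CTR, a change in C_i flips the same bit in P_i only; the keystream is unaffected. Decrypting the received ciphertext:
P[1]: T = 0x4A, S = E(K, T) = 0x31; 0x89 ⊕ 0x31 = 0xB8.
P[2]: T = 0x4B, S = E(K, T) = 0x32; 0xD3 ⊕ 0x32 = 0xE1.
P[3]: T = 0x4C, S = E(K, T) = 0x33; 0xA9 ⊕ 0x33 = 0x9A.
Blocks that differ from the original plaintext: P[3].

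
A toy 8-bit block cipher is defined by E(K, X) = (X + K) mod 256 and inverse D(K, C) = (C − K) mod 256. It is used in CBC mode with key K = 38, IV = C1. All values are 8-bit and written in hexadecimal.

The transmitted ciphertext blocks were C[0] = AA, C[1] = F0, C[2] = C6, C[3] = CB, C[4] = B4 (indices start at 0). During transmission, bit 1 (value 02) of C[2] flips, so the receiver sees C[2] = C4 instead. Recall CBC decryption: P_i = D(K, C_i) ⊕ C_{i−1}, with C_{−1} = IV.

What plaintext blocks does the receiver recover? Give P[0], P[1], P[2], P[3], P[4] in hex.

P[0] = B3, P[1] = 12, P[2] = 7C, P[3] = 57, P[4] = B7

Only C[2] changed, to C4. In CBC, a change in C_i garbles P_i and flips the same bit in P_{i+1}. Decrypting the received ciphertext:
P[0]: D(K, AA) = 72; 72 ⊕ C1 = B3.
P[1]: D(K, F0) = B8; B8 ⊕ AA = 12.
P[2]: D(K, C4) = 8C; 8C ⊕ F0 = 7C.
P[3]: D(K, CB) = 93; 93 ⊕ C4 = 57.
P[4]: D(K, B4) = 7C; 7C ⊕ CB = B7.
Blocks that differ from the original plaintext: P[2], P[3].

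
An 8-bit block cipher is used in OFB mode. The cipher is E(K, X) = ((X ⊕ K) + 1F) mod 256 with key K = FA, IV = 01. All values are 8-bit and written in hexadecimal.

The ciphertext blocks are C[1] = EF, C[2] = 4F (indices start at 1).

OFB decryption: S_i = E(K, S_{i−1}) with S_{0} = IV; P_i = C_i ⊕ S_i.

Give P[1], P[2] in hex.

P[1] = F5, P[2] = B0

P[1]: S = E(K, 01) = 1A; EF ⊕ 1A = F5.
P[2]: S = E(K, 1A) = FF; 4F ⊕ FF = B0.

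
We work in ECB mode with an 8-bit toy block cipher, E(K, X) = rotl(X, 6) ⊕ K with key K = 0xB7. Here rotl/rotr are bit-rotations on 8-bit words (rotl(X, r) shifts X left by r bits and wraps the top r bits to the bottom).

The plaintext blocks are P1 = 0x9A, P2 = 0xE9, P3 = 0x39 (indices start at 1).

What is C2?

ECB encryption: C_i = E(K, P_i).
C2: E(K, 0xE9) = 0xCD.

C2 = 0xCD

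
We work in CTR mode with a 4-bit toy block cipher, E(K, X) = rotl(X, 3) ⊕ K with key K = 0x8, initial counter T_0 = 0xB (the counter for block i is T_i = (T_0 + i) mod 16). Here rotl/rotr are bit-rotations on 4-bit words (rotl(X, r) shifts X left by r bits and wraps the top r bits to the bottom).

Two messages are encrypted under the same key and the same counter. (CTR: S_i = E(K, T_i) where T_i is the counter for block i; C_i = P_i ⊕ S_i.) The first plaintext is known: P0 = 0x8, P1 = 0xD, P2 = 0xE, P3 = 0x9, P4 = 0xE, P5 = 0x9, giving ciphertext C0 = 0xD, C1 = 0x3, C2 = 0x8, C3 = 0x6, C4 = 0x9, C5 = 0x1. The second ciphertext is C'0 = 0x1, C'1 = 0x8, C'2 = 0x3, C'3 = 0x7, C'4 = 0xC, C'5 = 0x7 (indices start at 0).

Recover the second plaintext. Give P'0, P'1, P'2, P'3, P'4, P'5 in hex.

P'0 = 0x4, P'1 = 0x6, P'2 = 0x5, P'3 = 0x8, P'4 = 0xB, P'5 = 0xF

In CTR with a reused counter, both messages share the same keystream S_i, so C_i ⊕ C'_i = P_i ⊕ P'_i and thus P'_i = P_i ⊕ C_i ⊕ C'_i.
P'0: 0x8 ⊕ 0xD ⊕ 0x1 = 0x4.
P'1: 0xD ⊕ 0x3 ⊕ 0x8 = 0x6.
P'2: 0xE ⊕ 0x8 ⊕ 0x3 = 0x5.
P'3: 0x9 ⊕ 0x6 ⊕ 0x7 = 0x8.
P'4: 0xE ⊕ 0x9 ⊕ 0xC = 0xB.
P'5: 0x9 ⊕ 0x1 ⊕ 0x7 = 0xF.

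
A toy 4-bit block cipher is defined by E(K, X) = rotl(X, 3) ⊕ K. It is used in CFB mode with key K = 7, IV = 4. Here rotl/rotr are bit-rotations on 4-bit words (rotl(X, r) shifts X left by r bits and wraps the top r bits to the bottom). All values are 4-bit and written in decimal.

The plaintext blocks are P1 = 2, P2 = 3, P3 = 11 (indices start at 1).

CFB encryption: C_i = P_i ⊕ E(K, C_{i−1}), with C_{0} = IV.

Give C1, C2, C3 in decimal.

C1: E(K, 4) = 5; 2 ⊕ 5 = 7.
C2: E(K, 7) = 12; 3 ⊕ 12 = 15.
C3: E(K, 15) = 8; 11 ⊕ 8 = 3.

C1 = 7, C2 = 15, C3 = 3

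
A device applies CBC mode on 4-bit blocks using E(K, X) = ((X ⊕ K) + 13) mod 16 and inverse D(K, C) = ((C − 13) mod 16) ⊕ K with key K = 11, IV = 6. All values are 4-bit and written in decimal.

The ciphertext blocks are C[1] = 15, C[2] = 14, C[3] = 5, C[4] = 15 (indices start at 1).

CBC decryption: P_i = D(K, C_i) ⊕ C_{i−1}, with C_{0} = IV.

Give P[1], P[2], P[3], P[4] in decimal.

P[1] = 15, P[2] = 5, P[3] = 13, P[4] = 12

P[1]: D(K, 15) = 9; 9 ⊕ 6 = 15.
P[2]: D(K, 14) = 10; 10 ⊕ 15 = 5.
P[3]: D(K, 5) = 3; 3 ⊕ 14 = 13.
P[4]: D(K, 15) = 9; 9 ⊕ 5 = 12.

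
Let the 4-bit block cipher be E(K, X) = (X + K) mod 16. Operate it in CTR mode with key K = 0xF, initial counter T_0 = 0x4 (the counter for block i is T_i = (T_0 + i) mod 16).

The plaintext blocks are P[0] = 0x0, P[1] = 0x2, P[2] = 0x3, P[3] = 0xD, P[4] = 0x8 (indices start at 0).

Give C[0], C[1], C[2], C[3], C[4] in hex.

CTR encryption: S_i = E(K, T_i) where T_i is the counter for block i; C_i = P_i ⊕ S_i.
C[0]: T = 0x4, S = E(K, T) = 0x3; 0x0 ⊕ 0x3 = 0x3.
C[1]: T = 0x5, S = E(K, T) = 0x4; 0x2 ⊕ 0x4 = 0x6.
C[2]: T = 0x6, S = E(K, T) = 0x5; 0x3 ⊕ 0x5 = 0x6.
C[3]: T = 0x7, S = E(K, T) = 0x6; 0xD ⊕ 0x6 = 0xB.
C[4]: T = 0x8, S = E(K, T) = 0x7; 0x8 ⊕ 0x7 = 0xF.

C[0] = 0x3, C[1] = 0x6, C[2] = 0x6, C[3] = 0xB, C[4] = 0xF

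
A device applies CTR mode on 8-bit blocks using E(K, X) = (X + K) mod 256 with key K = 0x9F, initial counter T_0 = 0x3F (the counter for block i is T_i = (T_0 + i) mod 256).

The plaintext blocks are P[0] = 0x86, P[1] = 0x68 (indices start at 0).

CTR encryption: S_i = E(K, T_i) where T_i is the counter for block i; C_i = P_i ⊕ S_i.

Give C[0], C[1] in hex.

C[0]: T = 0x3F, S = E(K, T) = 0xDE; 0x86 ⊕ 0xDE = 0x58.
C[1]: T = 0x40, S = E(K, T) = 0xDF; 0x68 ⊕ 0xDF = 0xB7.

C[0] = 0x58, C[1] = 0xB7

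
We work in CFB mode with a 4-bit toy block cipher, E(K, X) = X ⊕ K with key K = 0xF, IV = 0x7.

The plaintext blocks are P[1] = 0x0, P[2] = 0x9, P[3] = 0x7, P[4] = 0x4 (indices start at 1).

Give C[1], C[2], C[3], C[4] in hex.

C[1] = 0x8, C[2] = 0xE, C[3] = 0x6, C[4] = 0xD

CFB encryption: C_i = P_i ⊕ E(K, C_{i−1}), with C_{0} = IV.
C[1]: E(K, 0x7) = 0x8; 0x0 ⊕ 0x8 = 0x8.
C[2]: E(K, 0x8) = 0x7; 0x9 ⊕ 0x7 = 0xE.
C[3]: E(K, 0xE) = 0x1; 0x7 ⊕ 0x1 = 0x6.
C[4]: E(K, 0x6) = 0x9; 0x4 ⊕ 0x9 = 0xD.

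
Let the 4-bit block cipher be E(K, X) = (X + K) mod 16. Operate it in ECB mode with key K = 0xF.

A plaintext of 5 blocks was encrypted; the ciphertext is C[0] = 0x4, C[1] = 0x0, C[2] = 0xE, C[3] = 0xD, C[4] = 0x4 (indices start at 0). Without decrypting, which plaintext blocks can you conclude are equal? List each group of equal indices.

P[0] = P[4]

ECB encrypts each block independently with the same key, so equal ciphertext blocks imply equal plaintext blocks.
C[0] = C[4] = 0x4, so P[0] = P[4].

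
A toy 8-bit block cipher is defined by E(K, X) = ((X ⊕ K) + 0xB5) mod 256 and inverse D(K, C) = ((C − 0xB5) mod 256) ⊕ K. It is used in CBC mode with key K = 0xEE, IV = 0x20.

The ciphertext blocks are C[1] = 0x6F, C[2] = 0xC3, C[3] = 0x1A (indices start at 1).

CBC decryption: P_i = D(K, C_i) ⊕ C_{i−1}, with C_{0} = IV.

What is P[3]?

P[3]: D(K, 0x1A) = 0x8B; 0x8B ⊕ 0xC3 = 0x48.

P[3] = 0x48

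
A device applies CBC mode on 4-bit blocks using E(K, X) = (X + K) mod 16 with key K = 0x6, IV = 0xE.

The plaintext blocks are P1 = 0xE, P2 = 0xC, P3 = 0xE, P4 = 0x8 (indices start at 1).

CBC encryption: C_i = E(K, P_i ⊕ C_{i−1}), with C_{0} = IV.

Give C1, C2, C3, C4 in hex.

C1 = 0x6, C2 = 0x0, C3 = 0x4, C4 = 0x2

C1: P1 ⊕ 0xE = 0x0; E(K, 0x0) = 0x6.
C2: P2 ⊕ 0x6 = 0xA; E(K, 0xA) = 0x0.
C3: P3 ⊕ 0x0 = 0xE; E(K, 0xE) = 0x4.
C4: P4 ⊕ 0x4 = 0xC; E(K, 0xC) = 0x2.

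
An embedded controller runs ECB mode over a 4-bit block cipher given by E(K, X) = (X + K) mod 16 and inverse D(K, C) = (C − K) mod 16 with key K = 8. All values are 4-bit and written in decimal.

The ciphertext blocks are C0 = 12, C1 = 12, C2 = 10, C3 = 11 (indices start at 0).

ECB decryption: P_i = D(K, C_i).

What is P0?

P0 = 4

P0: D(K, 12) = 4.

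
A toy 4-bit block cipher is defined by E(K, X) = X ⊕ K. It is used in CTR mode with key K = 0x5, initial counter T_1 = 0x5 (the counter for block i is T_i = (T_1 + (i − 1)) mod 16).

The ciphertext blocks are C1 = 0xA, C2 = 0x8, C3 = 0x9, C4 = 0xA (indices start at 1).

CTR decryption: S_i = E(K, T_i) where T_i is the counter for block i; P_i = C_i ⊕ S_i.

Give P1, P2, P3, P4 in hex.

P1 = 0xA, P2 = 0xB, P3 = 0xB, P4 = 0x7

P1: T = 0x5, S = E(K, T) = 0x0; 0xA ⊕ 0x0 = 0xA.
P2: T = 0x6, S = E(K, T) = 0x3; 0x8 ⊕ 0x3 = 0xB.
P3: T = 0x7, S = E(K, T) = 0x2; 0x9 ⊕ 0x2 = 0xB.
P4: T = 0x8, S = E(K, T) = 0xD; 0xA ⊕ 0xD = 0x7.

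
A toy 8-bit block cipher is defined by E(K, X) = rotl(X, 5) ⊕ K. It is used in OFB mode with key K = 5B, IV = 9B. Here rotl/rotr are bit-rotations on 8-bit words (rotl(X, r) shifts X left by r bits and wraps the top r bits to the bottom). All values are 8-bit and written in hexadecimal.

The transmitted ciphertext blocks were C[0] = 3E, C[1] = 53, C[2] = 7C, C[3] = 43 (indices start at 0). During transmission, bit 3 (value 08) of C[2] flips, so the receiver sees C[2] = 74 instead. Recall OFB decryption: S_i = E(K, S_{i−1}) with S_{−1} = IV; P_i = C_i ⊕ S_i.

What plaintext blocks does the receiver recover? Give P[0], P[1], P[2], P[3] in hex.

Only C[2] changed, to 74. In OFB, a change in C_i flips the same bit in P_i only; the keystream is unaffected. Decrypting the received ciphertext:
P[0]: S = E(K, 9B) = 28; 3E ⊕ 28 = 16.
P[1]: S = E(K, 28) = 5E; 53 ⊕ 5E = 0D.
P[2]: S = E(K, 5E) = 90; 74 ⊕ 90 = E4.
P[3]: S = E(K, 90) = 49; 43 ⊕ 49 = 0A.
Blocks that differ from the original plaintext: P[2].

P[0] = 16, P[1] = 0D, P[2] = E4, P[3] = 0A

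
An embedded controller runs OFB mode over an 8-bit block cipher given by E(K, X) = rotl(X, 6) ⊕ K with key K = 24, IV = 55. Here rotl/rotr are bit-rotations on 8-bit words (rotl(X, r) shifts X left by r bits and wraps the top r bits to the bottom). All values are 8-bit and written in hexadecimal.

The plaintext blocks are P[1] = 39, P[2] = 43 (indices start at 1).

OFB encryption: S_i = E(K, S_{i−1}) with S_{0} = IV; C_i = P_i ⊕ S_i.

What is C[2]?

C[2] = 3B

C[1]: S = E(K, 55) = 71; 39 ⊕ 71 = 48.
C[2]: S = E(K, 71) = 78; 43 ⊕ 78 = 3B.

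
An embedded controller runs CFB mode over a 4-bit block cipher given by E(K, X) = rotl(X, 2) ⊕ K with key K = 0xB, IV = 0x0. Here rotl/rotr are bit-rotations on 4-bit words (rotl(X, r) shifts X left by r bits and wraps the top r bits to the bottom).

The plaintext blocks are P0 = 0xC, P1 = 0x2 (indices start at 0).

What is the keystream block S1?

CFB encryption: C_i = P_i ⊕ E(K, C_{i−1}), with C_{−1} = IV.
C0: E(K, 0x0) = 0xB; 0xC ⊕ 0xB = 0x7.
C1: E(K, 0x7) = 0x6; 0x2 ⊕ 0x6 = 0x4.
So S1 = 0x6.

0x6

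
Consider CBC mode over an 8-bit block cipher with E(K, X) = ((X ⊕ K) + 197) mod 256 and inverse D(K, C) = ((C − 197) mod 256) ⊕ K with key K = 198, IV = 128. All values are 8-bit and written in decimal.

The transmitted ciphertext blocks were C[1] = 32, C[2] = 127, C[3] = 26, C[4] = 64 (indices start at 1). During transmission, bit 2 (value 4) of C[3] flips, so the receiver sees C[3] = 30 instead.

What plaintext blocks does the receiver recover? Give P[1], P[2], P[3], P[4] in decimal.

CBC decryption: P_i = D(K, C_i) ⊕ C_{i−1}, with C_{0} = IV.
Only C[3] changed, to 30. In CBC, a change in C_i garbles P_i and flips the same bit in P_{i+1}. Decrypting the received ciphertext:
P[1]: D(K, 32) = 157; 157 ⊕ 128 = 29.
P[2]: D(K, 127) = 124; 124 ⊕ 32 = 92.
P[3]: D(K, 30) = 159; 159 ⊕ 127 = 224.
P[4]: D(K, 64) = 189; 189 ⊕ 30 = 163.
Blocks that differ from the original plaintext: P[3], P[4].

P[1] = 29, P[2] = 92, P[3] = 224, P[4] = 163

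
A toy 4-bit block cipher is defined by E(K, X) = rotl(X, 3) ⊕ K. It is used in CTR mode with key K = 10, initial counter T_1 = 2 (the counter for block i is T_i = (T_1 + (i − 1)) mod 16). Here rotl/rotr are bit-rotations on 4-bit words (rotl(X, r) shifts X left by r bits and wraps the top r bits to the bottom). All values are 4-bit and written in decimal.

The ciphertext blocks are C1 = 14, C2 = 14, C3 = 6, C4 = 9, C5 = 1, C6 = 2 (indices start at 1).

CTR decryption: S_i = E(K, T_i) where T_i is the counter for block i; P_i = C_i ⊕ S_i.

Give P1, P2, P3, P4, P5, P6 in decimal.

P1 = 5, P2 = 13, P3 = 14, P4 = 9, P5 = 8, P6 = 3

P1: T = 2, S = E(K, T) = 11; 14 ⊕ 11 = 5.
P2: T = 3, S = E(K, T) = 3; 14 ⊕ 3 = 13.
P3: T = 4, S = E(K, T) = 8; 6 ⊕ 8 = 14.
P4: T = 5, S = E(K, T) = 0; 9 ⊕ 0 = 9.
P5: T = 6, S = E(K, T) = 9; 1 ⊕ 9 = 8.
P6: T = 7, S = E(K, T) = 1; 2 ⊕ 1 = 3.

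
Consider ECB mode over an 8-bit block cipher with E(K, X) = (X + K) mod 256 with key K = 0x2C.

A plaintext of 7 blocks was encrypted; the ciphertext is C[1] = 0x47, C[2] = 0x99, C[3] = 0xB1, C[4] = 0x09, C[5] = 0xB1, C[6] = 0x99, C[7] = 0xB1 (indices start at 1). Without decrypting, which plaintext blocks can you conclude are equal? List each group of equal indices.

P[2] = P[6]; P[3] = P[5] = P[7]

ECB encrypts each block independently with the same key, so equal ciphertext blocks imply equal plaintext blocks.
C[2] = C[6] = 0x99, so P[2] = P[6].
C[3] = C[5] = C[7] = 0xB1, so P[3] = P[5] = P[7].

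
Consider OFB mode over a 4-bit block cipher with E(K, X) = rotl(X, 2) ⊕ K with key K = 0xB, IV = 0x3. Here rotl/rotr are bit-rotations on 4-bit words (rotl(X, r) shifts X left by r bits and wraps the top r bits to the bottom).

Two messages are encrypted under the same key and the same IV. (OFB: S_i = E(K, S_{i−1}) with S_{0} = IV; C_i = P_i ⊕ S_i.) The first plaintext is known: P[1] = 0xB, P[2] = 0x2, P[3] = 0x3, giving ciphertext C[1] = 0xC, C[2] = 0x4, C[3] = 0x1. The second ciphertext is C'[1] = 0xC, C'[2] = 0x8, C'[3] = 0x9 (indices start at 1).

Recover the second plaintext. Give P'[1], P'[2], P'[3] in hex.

P'[1] = 0xB, P'[2] = 0xE, P'[3] = 0xB

In OFB with a reused IV, both messages share the same keystream S_i, so C_i ⊕ C'_i = P_i ⊕ P'_i and thus P'_i = P_i ⊕ C_i ⊕ C'_i.
P'[1]: 0xB ⊕ 0xC ⊕ 0xC = 0xB.
P'[2]: 0x2 ⊕ 0x4 ⊕ 0x8 = 0xE.
P'[3]: 0x3 ⊕ 0x1 ⊕ 0x9 = 0xB.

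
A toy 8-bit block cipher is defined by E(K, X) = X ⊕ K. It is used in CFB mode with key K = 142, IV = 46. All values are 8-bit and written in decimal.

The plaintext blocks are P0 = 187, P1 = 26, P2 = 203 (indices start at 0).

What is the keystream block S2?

1

CFB encryption: C_i = P_i ⊕ E(K, C_{i−1}), with C_{−1} = IV.
C0: E(K, 46) = 160; 187 ⊕ 160 = 27.
C1: E(K, 27) = 149; 26 ⊕ 149 = 143.
C2: E(K, 143) = 1; 203 ⊕ 1 = 202.
So S2 = 1.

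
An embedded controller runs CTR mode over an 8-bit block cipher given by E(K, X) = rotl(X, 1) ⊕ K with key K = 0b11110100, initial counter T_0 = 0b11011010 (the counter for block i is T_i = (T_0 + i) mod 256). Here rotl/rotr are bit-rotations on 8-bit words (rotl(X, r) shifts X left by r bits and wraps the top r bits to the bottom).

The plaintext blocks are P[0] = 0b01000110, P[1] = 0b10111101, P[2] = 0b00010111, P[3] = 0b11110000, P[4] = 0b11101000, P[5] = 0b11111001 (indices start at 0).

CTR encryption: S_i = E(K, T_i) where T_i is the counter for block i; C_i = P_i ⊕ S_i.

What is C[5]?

C[5] = 0b10110010

C[0]: T = 0b11011010, S = E(K, T) = 0b01000001; 0b01000110 ⊕ 0b01000001 = 0b00000111.
C[1]: T = 0b11011011, S = E(K, T) = 0b01000011; 0b10111101 ⊕ 0b01000011 = 0b11111110.
C[2]: T = 0b11011100, S = E(K, T) = 0b01001101; 0b00010111 ⊕ 0b01001101 = 0b01011010.
C[3]: T = 0b11011101, S = E(K, T) = 0b01001111; 0b11110000 ⊕ 0b01001111 = 0b10111111.
C[4]: T = 0b11011110, S = E(K, T) = 0b01001001; 0b11101000 ⊕ 0b01001001 = 0b10100001.
C[5]: T = 0b11011111, S = E(K, T) = 0b01001011; 0b11111001 ⊕ 0b01001011 = 0b10110010.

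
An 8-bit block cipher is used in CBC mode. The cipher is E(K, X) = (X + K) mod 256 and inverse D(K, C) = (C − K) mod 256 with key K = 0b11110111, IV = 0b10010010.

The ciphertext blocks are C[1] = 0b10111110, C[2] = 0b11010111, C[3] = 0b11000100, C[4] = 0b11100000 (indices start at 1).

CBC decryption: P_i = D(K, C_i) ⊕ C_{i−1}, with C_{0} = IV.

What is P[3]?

P[3]: D(K, 0b11000100) = 0b11001101; 0b11001101 ⊕ 0b11010111 = 0b00011010.

P[3] = 0b00011010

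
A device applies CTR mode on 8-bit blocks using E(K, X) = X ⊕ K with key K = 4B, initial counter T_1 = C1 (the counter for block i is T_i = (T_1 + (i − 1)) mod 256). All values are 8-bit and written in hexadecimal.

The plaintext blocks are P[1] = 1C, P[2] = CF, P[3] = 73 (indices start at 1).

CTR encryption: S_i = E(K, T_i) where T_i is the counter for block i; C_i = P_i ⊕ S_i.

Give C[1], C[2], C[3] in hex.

C[1]: T = C1, S = E(K, T) = 8A; 1C ⊕ 8A = 96.
C[2]: T = C2, S = E(K, T) = 89; CF ⊕ 89 = 46.
C[3]: T = C3, S = E(K, T) = 88; 73 ⊕ 88 = FB.

C[1] = 96, C[2] = 46, C[3] = FB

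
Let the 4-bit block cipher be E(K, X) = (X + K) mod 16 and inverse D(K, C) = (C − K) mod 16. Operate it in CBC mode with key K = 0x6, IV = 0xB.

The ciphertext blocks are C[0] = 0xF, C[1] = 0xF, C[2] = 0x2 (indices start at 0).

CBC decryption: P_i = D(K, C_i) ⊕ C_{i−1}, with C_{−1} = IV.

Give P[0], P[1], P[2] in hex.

P[0] = 0x2, P[1] = 0x6, P[2] = 0x3

P[0]: D(K, 0xF) = 0x9; 0x9 ⊕ 0xB = 0x2.
P[1]: D(K, 0xF) = 0x9; 0x9 ⊕ 0xF = 0x6.
P[2]: D(K, 0x2) = 0xC; 0xC ⊕ 0xF = 0x3.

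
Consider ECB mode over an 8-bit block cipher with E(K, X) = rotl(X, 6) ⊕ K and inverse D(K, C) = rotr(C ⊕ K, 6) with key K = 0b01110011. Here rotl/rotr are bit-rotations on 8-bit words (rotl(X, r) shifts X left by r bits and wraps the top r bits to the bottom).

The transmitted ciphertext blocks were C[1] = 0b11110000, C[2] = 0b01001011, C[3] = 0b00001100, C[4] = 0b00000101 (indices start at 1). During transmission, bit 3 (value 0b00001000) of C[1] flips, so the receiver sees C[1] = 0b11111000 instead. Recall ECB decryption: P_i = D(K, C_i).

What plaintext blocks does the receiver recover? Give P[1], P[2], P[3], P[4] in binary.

Only C[1] changed, to 0b11111000. In ECB, a change in C_i affects only P_i. Decrypting the received ciphertext:
P[1]: D(K, 0b11111000) = 0b00101110.
P[2]: D(K, 0b01001011) = 0b11100000.
P[3]: D(K, 0b00001100) = 0b11111101.
P[4]: D(K, 0b00000101) = 0b11011001.
Blocks that differ from the original plaintext: P[1].

P[1] = 0b00101110, P[2] = 0b11100000, P[3] = 0b11111101, P[4] = 0b11011001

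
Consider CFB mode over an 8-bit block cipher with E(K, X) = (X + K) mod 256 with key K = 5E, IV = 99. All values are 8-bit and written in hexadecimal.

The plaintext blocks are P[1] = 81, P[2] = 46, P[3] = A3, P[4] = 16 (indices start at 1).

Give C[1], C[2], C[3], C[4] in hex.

C[1] = 76, C[2] = 92, C[3] = 53, C[4] = A7

CFB encryption: C_i = P_i ⊕ E(K, C_{i−1}), with C_{0} = IV.
C[1]: E(K, 99) = F7; 81 ⊕ F7 = 76.
C[2]: E(K, 76) = D4; 46 ⊕ D4 = 92.
C[3]: E(K, 92) = F0; A3 ⊕ F0 = 53.
C[4]: E(K, 53) = B1; 16 ⊕ B1 = A7.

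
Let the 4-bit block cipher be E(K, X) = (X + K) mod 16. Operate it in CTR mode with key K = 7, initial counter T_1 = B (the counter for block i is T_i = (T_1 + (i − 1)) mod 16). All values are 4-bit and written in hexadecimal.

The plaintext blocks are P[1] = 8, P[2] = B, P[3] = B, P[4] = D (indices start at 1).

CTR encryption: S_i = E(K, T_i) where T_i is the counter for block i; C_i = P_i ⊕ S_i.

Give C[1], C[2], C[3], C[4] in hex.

C[1]: T = B, S = E(K, T) = 2; 8 ⊕ 2 = A.
C[2]: T = C, S = E(K, T) = 3; B ⊕ 3 = 8.
C[3]: T = D, S = E(K, T) = 4; B ⊕ 4 = F.
C[4]: T = E, S = E(K, T) = 5; D ⊕ 5 = 8.

C[1] = A, C[2] = 8, C[3] = F, C[4] = 8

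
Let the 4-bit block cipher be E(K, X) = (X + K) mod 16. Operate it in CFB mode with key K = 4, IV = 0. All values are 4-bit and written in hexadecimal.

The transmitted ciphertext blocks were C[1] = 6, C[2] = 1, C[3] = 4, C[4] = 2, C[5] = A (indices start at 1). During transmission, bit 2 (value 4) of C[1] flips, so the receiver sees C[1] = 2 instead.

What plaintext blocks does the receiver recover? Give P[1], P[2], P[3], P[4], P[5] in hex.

CFB decryption: P_i = C_i ⊕ E(K, C_{i−1}), with C_{0} = IV.
Only C[1] changed, to 2. In CFB, a change in C_i flips the same bit in P_i and garbles P_{i+1}. Decrypting the received ciphertext:
P[1]: E(K, 0) = 4; 2 ⊕ 4 = 6.
P[2]: E(K, 2) = 6; 1 ⊕ 6 = 7.
P[3]: E(K, 1) = 5; 4 ⊕ 5 = 1.
P[4]: E(K, 4) = 8; 2 ⊕ 8 = A.
P[5]: E(K, 2) = 6; A ⊕ 6 = C.
Blocks that differ from the original plaintext: P[1], P[2].

P[1] = 6, P[2] = 7, P[3] = 1, P[4] = A, P[5] = C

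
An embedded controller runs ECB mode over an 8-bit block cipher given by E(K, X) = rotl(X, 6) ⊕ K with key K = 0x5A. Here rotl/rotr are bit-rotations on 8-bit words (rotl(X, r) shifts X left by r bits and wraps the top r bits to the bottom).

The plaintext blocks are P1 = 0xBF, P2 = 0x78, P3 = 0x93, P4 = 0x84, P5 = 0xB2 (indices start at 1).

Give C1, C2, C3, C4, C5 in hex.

ECB encryption: C_i = E(K, P_i).
C1: E(K, 0xBF) = 0xB5.
C2: E(K, 0x78) = 0x44.
C3: E(K, 0x93) = 0xBE.
C4: E(K, 0x84) = 0x7B.
C5: E(K, 0xB2) = 0xF6.

C1 = 0xB5, C2 = 0x44, C3 = 0xBE, C4 = 0x7B, C5 = 0xF6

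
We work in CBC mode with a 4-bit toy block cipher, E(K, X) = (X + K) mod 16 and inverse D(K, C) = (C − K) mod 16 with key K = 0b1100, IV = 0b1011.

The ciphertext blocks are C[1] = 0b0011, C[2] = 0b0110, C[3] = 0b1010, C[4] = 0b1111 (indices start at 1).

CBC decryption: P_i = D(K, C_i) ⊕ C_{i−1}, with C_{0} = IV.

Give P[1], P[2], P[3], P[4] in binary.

P[1]: D(K, 0b0011) = 0b0111; 0b0111 ⊕ 0b1011 = 0b1100.
P[2]: D(K, 0b0110) = 0b1010; 0b1010 ⊕ 0b0011 = 0b1001.
P[3]: D(K, 0b1010) = 0b1110; 0b1110 ⊕ 0b0110 = 0b1000.
P[4]: D(K, 0b1111) = 0b0011; 0b0011 ⊕ 0b1010 = 0b1001.

P[1] = 0b1100, P[2] = 0b1001, P[3] = 0b1000, P[4] = 0b1001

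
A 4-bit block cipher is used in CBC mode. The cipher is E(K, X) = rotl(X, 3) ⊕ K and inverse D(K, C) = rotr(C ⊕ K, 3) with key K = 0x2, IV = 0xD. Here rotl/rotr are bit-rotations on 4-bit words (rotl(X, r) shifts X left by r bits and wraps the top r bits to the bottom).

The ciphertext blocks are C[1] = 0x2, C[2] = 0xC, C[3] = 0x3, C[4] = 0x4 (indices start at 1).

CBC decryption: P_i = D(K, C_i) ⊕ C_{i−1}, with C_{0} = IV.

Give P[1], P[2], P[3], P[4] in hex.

P[1]: D(K, 0x2) = 0x0; 0x0 ⊕ 0xD = 0xD.
P[2]: D(K, 0xC) = 0xD; 0xD ⊕ 0x2 = 0xF.
P[3]: D(K, 0x3) = 0x2; 0x2 ⊕ 0xC = 0xE.
P[4]: D(K, 0x4) = 0xC; 0xC ⊕ 0x3 = 0xF.

P[1] = 0xD, P[2] = 0xF, P[3] = 0xE, P[4] = 0xF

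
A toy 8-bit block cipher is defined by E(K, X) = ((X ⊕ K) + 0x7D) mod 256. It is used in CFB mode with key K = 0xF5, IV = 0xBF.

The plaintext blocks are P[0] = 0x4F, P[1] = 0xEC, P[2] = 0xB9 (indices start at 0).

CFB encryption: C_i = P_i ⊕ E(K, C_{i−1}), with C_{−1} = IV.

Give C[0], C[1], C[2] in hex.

C[0] = 0x88, C[1] = 0x16, C[2] = 0xD9

C[0]: E(K, 0xBF) = 0xC7; 0x4F ⊕ 0xC7 = 0x88.
C[1]: E(K, 0x88) = 0xFA; 0xEC ⊕ 0xFA = 0x16.
C[2]: E(K, 0x16) = 0x60; 0xB9 ⊕ 0x60 = 0xD9.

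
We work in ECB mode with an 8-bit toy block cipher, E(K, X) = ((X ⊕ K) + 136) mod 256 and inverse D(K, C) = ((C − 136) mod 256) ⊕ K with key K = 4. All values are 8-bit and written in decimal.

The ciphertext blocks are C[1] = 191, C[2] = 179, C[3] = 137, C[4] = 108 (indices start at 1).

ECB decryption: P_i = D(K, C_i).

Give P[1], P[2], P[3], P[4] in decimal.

P[1] = 51, P[2] = 47, P[3] = 5, P[4] = 224

P[1]: D(K, 191) = 51.
P[2]: D(K, 179) = 47.
P[3]: D(K, 137) = 5.
P[4]: D(K, 108) = 224.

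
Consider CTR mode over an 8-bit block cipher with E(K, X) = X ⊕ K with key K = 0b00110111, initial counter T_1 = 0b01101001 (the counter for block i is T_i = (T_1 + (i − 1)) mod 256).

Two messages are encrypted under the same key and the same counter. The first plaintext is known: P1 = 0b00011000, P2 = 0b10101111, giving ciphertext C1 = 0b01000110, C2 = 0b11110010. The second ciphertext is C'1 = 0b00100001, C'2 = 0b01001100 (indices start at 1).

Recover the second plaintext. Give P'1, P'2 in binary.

P'1 = 0b01111111, P'2 = 0b00010001

In CTR with a reused counter, both messages share the same keystream S_i, so C_i ⊕ C'_i = P_i ⊕ P'_i and thus P'_i = P_i ⊕ C_i ⊕ C'_i.
P'1: 0b00011000 ⊕ 0b01000110 ⊕ 0b00100001 = 0b01111111.
P'2: 0b10101111 ⊕ 0b11110010 ⊕ 0b01001100 = 0b00010001.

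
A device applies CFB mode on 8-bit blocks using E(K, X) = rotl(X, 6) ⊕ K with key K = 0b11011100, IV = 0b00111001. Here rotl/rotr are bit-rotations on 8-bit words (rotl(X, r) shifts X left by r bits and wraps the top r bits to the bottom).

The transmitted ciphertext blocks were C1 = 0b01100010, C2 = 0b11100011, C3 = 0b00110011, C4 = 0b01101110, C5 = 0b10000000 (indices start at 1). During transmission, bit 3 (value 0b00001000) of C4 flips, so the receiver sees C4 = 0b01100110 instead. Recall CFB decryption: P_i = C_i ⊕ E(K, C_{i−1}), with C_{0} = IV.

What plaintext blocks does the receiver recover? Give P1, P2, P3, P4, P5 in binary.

Only C4 changed, to 0b01100110. In CFB, a change in C_i flips the same bit in P_i and garbles P_{i+1}. Decrypting the received ciphertext:
P1: E(K, 0b00111001) = 0b10010010; 0b01100010 ⊕ 0b10010010 = 0b11110000.
P2: E(K, 0b01100010) = 0b01000100; 0b11100011 ⊕ 0b01000100 = 0b10100111.
P3: E(K, 0b11100011) = 0b00100100; 0b00110011 ⊕ 0b00100100 = 0b00010111.
P4: E(K, 0b00110011) = 0b00010000; 0b01100110 ⊕ 0b00010000 = 0b01110110.
P5: E(K, 0b01100110) = 0b01000101; 0b10000000 ⊕ 0b01000101 = 0b11000101.
Blocks that differ from the original plaintext: P4, P5.

P1 = 0b11110000, P2 = 0b10100111, P3 = 0b00010111, P4 = 0b01110110, P5 = 0b11000101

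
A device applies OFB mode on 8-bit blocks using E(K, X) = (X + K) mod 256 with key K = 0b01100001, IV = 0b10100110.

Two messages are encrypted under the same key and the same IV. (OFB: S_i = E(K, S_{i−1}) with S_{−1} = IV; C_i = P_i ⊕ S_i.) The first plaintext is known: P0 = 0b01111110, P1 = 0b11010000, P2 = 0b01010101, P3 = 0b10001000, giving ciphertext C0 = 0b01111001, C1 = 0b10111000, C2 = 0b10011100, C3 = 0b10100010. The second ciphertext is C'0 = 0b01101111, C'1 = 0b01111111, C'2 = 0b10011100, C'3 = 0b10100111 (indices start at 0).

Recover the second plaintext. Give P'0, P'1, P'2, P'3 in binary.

In OFB with a reused IV, both messages share the same keystream S_i, so C_i ⊕ C'_i = P_i ⊕ P'_i and thus P'_i = P_i ⊕ C_i ⊕ C'_i.
P'0: 0b01111110 ⊕ 0b01111001 ⊕ 0b01101111 = 0b01101000.
P'1: 0b11010000 ⊕ 0b10111000 ⊕ 0b01111111 = 0b00010111.
P'2: 0b01010101 ⊕ 0b10011100 ⊕ 0b10011100 = 0b01010101.
P'3: 0b10001000 ⊕ 0b10100010 ⊕ 0b10100111 = 0b10001101.

P'0 = 0b01101000, P'1 = 0b00010111, P'2 = 0b01010101, P'3 = 0b10001101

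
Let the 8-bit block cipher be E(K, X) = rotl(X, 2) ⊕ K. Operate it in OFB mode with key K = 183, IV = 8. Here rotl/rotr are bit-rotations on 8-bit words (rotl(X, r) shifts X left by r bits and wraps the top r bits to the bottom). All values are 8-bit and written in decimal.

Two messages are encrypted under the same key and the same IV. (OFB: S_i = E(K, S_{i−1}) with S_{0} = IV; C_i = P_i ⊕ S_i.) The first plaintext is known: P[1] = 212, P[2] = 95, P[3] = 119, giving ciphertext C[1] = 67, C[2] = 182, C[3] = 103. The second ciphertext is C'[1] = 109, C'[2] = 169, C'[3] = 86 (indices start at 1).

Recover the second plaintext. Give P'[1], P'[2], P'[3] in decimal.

P'[1] = 250, P'[2] = 64, P'[3] = 70

In OFB with a reused IV, both messages share the same keystream S_i, so C_i ⊕ C'_i = P_i ⊕ P'_i and thus P'_i = P_i ⊕ C_i ⊕ C'_i.
P'[1]: 212 ⊕ 67 ⊕ 109 = 250.
P'[2]: 95 ⊕ 182 ⊕ 169 = 64.
P'[3]: 119 ⊕ 103 ⊕ 86 = 70.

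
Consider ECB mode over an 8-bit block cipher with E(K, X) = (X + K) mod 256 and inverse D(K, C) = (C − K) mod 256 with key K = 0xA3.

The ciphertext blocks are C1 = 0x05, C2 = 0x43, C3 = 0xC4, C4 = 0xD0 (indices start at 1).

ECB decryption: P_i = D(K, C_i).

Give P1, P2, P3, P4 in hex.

P1 = 0x62, P2 = 0xA0, P3 = 0x21, P4 = 0x2D

P1: D(K, 0x05) = 0x62.
P2: D(K, 0x43) = 0xA0.
P3: D(K, 0xC4) = 0x21.
P4: D(K, 0xD0) = 0x2D.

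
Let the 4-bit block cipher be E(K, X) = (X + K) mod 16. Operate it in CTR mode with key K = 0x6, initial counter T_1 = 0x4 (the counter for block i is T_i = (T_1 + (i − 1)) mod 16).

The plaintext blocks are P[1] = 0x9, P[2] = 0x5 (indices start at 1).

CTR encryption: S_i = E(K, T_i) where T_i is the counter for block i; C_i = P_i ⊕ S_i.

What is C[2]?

C[2] = 0xE

C[1]: T = 0x4, S = E(K, T) = 0xA; 0x9 ⊕ 0xA = 0x3.
C[2]: T = 0x5, S = E(K, T) = 0xB; 0x5 ⊕ 0xB = 0xE.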